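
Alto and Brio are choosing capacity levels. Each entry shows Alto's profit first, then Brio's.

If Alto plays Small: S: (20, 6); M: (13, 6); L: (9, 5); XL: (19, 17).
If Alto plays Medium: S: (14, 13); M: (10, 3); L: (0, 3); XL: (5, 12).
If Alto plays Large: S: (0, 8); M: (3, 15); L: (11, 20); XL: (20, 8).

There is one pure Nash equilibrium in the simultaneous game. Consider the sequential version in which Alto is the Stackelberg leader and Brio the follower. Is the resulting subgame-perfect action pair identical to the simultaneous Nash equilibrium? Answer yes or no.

no

Backward induction with Alto moving first.
- Small: Brio compares 6, 6, 5, 17 and picks XL; Alto would get 19.
- Medium: Brio compares 13, 3, 3, 12 and picks S; Alto would get 14.
- Large: Brio compares 8, 15, 20, 8 and picks L; Alto would get 11.
Maximizing over 19, 14, 11, Alto chooses Small. Subgame-perfect outcome: (Small, XL) with payoffs (19, 17).
Under simultaneous play:
Alto's best replies: S→Small; M→Small; L→Large; XL→Large.
Brio's best replies: Small→XL; Medium→S; Large→L.
The unique mutual best reply is (Large, L), giving (11, 20).
Sequential outcome (Small, XL) differs from the Nash profile (Large, L).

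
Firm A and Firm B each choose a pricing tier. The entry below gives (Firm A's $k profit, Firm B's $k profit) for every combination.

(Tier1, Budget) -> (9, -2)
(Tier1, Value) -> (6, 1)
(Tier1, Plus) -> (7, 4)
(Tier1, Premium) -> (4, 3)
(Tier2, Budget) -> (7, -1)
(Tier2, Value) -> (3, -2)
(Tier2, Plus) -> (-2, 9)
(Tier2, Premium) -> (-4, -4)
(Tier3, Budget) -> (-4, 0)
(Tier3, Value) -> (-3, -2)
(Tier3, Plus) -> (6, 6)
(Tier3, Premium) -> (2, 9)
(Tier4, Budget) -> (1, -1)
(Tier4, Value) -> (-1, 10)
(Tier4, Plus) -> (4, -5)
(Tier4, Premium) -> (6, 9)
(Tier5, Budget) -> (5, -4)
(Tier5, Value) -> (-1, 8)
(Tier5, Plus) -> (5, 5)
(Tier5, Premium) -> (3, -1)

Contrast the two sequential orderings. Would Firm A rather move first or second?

If Firm A leads: Firm B's best replies are Tier1→Plus, Tier2→Plus, Tier3→Premium, Tier4→Value, Tier5→Value; Firm A's induced payoffs 7, -2, 2, -1, -1; outcome (Tier1, Plus), payoffs (7, 4).
If Firm B leads: Firm A's best replies are Budget→Tier1, Value→Tier1, Plus→Tier1, Premium→Tier4; Firm B's induced payoffs -2, 1, 4, 9; outcome (Tier4, Premium), payoffs (6, 9).
Firm A gets 7 moving first and 6 moving second, so Firm A prefers to move first.

first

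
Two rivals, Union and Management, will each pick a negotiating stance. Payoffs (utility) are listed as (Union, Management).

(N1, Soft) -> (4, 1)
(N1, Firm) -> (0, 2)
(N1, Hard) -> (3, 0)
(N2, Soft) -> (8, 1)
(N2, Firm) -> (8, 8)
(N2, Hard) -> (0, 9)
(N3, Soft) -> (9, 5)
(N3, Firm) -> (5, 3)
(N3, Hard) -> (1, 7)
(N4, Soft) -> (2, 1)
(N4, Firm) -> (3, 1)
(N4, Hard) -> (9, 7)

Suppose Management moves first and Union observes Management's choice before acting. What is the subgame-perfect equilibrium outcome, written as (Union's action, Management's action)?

(N2, Firm)

Union best-responds to each possible Management move:
- Soft: BR = N3, leader payoff 5.
- Firm: BR = N2, leader payoff 8.
- Hard: BR = N4, leader payoff 7.
Maximizing over 5, 8, 7, Management chooses Firm. Subgame-perfect outcome: (N2, Firm) with payoffs (8, 8).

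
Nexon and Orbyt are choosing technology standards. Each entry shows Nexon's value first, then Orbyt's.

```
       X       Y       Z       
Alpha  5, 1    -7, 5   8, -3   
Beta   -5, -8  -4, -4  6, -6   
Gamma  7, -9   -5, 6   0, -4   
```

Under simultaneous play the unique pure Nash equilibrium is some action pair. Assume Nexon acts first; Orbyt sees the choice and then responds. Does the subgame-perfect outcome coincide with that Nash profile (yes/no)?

Work backward from Orbyt's decision.
- Alpha: Orbyt compares 1, 5, -3 and picks Y; Nexon would get -7.
- Beta: Orbyt compares -8, -4, -6 and picks Y; Nexon would get -4.
- Gamma: Orbyt compares -9, 6, -4 and picks Y; Nexon would get -5.
Among -7, -4, -5, the best is -4 at Beta. Subgame-perfect outcome: (Beta, Y) with payoffs (-4, -4).
For the simultaneous game, intersect best replies.
Nexon's best replies: X→Gamma; Y→Beta; Z→Alpha.
Orbyt's best replies: Alpha→Y; Beta→Y; Gamma→Y.
Only (Beta, Y) has each player best-responding; Nash payoffs (-4, -4).
Sequential outcome (Beta, Y) coincides with the Nash profile (Beta, Y).

yes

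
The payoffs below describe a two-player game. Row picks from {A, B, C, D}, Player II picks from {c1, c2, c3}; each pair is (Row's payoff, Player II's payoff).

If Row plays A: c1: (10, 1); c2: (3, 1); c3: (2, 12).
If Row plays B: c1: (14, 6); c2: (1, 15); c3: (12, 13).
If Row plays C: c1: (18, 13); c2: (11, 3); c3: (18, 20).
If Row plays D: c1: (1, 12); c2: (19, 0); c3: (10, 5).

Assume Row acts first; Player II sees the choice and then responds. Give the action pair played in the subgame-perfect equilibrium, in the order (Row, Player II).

Player II best-responds to each possible Row move:
- A: BR = c3, leader payoff 2.
- B: BR = c2, leader payoff 1.
- C: BR = c3, leader payoff 18.
- D: BR = c1, leader payoff 1.
Maximizing over 2, 1, 18, 1, Row chooses C. Subgame-perfect outcome: (C, c3) with payoffs (18, 20).

(C, c3)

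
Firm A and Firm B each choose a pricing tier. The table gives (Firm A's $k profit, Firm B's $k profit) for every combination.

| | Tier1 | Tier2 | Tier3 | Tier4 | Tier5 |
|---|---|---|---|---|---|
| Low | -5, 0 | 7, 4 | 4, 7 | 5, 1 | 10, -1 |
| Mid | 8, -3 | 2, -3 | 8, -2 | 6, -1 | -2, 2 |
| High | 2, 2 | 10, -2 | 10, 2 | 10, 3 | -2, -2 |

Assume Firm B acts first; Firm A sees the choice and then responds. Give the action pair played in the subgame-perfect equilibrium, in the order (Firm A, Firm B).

(High, Tier4)

Work backward from Firm A's decision.
- Tier1: BR = Mid, leader payoff -3.
- Tier2: BR = High, leader payoff -2.
- Tier3: BR = High, leader payoff 2.
- Tier4: BR = High, leader payoff 3.
- Tier5: BR = Low, leader payoff -1.
Among -3, -2, 2, 3, -1, the best is 3 at Tier4. Subgame-perfect outcome: (High, Tier4) with payoffs (10, 3).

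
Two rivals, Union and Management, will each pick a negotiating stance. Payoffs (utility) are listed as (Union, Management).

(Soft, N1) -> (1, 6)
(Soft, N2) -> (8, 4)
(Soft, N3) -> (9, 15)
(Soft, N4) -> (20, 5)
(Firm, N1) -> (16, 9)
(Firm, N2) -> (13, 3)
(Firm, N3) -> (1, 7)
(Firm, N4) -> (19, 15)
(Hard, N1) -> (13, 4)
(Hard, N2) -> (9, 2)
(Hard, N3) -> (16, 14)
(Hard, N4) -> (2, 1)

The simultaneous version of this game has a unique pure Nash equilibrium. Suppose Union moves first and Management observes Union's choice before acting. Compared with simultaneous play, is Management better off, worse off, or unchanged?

Solve by backward induction (Union leads).
- Soft → Management plays N3 (best of 6, 4, 15, 5); Union gets 9.
- Firm → Management plays N4 (best of 9, 3, 7, 15); Union gets 19.
- Hard → Management plays N3 (best of 4, 2, 14, 1); Union gets 16.
Maximizing over 9, 19, 16, Union chooses Firm. Subgame-perfect outcome: (Firm, N4) with payoffs (19, 15).
Now find the simultaneous Nash equilibrium.
Union's best replies: N1→Firm; N2→Firm; N3→Hard; N4→Soft.
Management's best replies: Soft→N3; Firm→N4; Hard→N3.
Only (Hard, N3) has each player best-responding; Nash payoffs (16, 14).
Management earns 15 sequentially versus 14 at the Nash outcome: better off.

better off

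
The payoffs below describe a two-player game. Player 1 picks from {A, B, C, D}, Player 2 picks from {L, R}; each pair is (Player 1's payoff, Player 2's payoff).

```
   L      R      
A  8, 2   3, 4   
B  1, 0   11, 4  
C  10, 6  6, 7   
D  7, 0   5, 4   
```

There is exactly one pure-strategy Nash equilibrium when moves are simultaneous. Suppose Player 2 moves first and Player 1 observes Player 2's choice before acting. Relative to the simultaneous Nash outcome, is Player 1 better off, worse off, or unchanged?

worse off

Player 1 best-responds to each possible Player 2 move:
- L: Player 1 compares 8, 1, 10, 7 and picks C; Player 2 would get 6.
- R: Player 1 compares 3, 11, 6, 5 and picks B; Player 2 would get 4.
Player 2's induced payoffs are 6, 4, so Player 2 commits to L. Subgame-perfect outcome: (C, L) with payoffs (10, 6).
Now find the simultaneous Nash equilibrium.
Player 1's best replies: L→C; R→B.
Player 2's best replies: A→R; B→R; C→R; D→R.
Only (B, R) has each player best-responding; Nash payoffs (11, 4).
Player 1 earns 10 sequentially versus 11 at the Nash outcome: worse off.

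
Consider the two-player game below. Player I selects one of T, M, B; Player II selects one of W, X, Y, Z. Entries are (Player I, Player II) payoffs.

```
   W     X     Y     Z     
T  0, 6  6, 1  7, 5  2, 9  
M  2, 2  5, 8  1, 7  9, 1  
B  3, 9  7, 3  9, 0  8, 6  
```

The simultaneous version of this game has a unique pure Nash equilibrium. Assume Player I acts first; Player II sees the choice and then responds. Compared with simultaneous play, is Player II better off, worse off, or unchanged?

worse off

Work backward from Player II's decision.
- T: BR = Z, leader payoff 2.
- M: BR = X, leader payoff 5.
- B: BR = W, leader payoff 3.
Player I's induced payoffs are 2, 5, 3, so Player I commits to M. Subgame-perfect outcome: (M, X) with payoffs (5, 8).
Under simultaneous play:
Player I's best replies: W→B; X→B; Y→B; Z→M.
Player II's best replies: T→Z; M→X; B→W.
The unique mutual best reply is (B, W), giving (3, 9).
Player II earns 8 sequentially versus 9 at the Nash outcome: worse off.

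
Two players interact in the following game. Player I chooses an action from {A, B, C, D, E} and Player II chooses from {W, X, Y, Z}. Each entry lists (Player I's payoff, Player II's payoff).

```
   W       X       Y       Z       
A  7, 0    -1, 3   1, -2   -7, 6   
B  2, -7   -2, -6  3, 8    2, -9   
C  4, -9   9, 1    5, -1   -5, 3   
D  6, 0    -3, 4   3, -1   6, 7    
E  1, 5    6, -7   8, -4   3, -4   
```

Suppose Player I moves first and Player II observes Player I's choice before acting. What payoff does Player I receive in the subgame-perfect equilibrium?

Backward induction with Player I moving first.
- A: Player II compares 0, 3, -2, 6 and picks Z; Player I would get -7.
- B: Player II compares -7, -6, 8, -9 and picks Y; Player I would get 3.
- C: Player II compares -9, 1, -1, 3 and picks Z; Player I would get -5.
- D: Player II compares 0, 4, -1, 7 and picks Z; Player I would get 6.
- E: Player II compares 5, -7, -4, -4 and picks W; Player I would get 1.
Among -7, 3, -5, 6, 1, the best is 6 at D. Subgame-perfect outcome: (D, Z) with payoffs (6, 7).

6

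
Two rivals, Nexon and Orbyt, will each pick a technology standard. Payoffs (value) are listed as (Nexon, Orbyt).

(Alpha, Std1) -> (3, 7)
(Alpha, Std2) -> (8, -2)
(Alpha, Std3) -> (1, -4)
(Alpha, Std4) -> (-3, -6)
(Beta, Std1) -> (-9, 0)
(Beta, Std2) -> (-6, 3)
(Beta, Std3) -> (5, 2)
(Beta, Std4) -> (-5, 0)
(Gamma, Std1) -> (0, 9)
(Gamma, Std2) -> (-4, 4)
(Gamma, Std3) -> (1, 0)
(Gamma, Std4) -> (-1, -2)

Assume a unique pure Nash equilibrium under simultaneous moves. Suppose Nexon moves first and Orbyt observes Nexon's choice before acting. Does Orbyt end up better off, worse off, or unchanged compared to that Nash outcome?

Work backward from Orbyt's decision.
- Alpha: BR = Std1, leader payoff 3.
- Beta: BR = Std2, leader payoff -6.
- Gamma: BR = Std1, leader payoff 0.
Maximizing over 3, -6, 0, Nexon chooses Alpha. Subgame-perfect outcome: (Alpha, Std1) with payoffs (3, 7).
For the simultaneous game, intersect best replies.
Nexon's best replies: Std1→Alpha; Std2→Alpha; Std3→Beta; Std4→Gamma.
Orbyt's best replies: Alpha→Std1; Beta→Std2; Gamma→Std1.
Only (Alpha, Std1) has each player best-responding; Nash payoffs (3, 7).
Orbyt earns 7 sequentially versus 7 at the Nash outcome: unchanged.

unchanged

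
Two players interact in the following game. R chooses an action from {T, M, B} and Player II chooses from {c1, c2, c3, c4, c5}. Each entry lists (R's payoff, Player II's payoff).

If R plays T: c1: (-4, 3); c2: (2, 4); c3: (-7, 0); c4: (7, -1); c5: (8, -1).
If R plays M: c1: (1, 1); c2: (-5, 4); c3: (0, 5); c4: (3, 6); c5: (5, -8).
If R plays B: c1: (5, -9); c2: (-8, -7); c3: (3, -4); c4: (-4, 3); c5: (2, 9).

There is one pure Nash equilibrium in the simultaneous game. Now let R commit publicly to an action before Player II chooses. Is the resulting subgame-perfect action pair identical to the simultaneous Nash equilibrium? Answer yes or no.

Work backward from Player II's decision.
- T → Player II plays c2 (best of 3, 4, 0, -1, -1); R gets 2.
- M → Player II plays c4 (best of 1, 4, 5, 6, -8); R gets 3.
- B → Player II plays c5 (best of -9, -7, -4, 3, 9); R gets 2.
R's induced payoffs are 2, 3, 2, so R commits to M. Subgame-perfect outcome: (M, c4) with payoffs (3, 6).
Under simultaneous play:
R's best replies: c1→B; c2→T; c3→B; c4→T; c5→T.
Player II's best replies: T→c2; M→c4; B→c5.
The unique mutual best reply is (T, c2), giving (2, 4).
Sequential outcome (M, c4) differs from the Nash profile (T, c2).

no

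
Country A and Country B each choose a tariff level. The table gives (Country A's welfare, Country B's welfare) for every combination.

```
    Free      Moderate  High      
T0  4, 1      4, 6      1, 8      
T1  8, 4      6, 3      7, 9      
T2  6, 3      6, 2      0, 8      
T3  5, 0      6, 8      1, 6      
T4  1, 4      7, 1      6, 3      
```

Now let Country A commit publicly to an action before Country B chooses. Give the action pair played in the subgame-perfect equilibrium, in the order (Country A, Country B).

(T1, High)

Country B best-responds to each possible Country A move:
- T0: BR = High, leader payoff 1.
- T1: BR = High, leader payoff 7.
- T2: BR = High, leader payoff 0.
- T3: BR = Moderate, leader payoff 6.
- T4: BR = Free, leader payoff 1.
Among 1, 7, 0, 6, 1, the best is 7 at T1. Subgame-perfect outcome: (T1, High) with payoffs (7, 9).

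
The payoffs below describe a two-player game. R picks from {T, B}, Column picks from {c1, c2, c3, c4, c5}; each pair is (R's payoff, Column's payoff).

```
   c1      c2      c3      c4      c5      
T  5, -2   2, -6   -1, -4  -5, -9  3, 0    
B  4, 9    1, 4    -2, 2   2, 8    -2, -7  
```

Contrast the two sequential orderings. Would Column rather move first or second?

If R leads: Column's best replies are T→c5, B→c1; R's induced payoffs 3, 4; outcome (B, c1), payoffs (4, 9).
If Column leads: R's best replies are c1→T, c2→T, c3→T, c4→B, c5→T; Column's induced payoffs -2, -6, -4, 8, 0; outcome (B, c4), payoffs (2, 8).
Column gets 8 moving first and 9 moving second, so Column prefers to move second.

second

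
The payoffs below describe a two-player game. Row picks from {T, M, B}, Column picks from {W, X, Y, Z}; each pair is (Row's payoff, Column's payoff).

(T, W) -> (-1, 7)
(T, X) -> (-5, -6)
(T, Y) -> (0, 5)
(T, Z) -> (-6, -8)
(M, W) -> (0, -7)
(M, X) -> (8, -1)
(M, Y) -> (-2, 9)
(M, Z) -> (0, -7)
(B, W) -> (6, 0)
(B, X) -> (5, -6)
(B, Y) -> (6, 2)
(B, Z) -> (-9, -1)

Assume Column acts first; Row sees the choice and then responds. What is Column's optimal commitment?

Y

Solve by backward induction (Column leads).
- W: Row compares -1, 0, 6 and picks B; Column would get 0.
- X: Row compares -5, 8, 5 and picks M; Column would get -1.
- Y: Row compares 0, -2, 6 and picks B; Column would get 2.
- Z: Row compares -6, 0, -9 and picks M; Column would get -7.
Column's induced payoffs are 0, -1, 2, -7, so Column commits to Y. Subgame-perfect outcome: (B, Y) with payoffs (6, 2).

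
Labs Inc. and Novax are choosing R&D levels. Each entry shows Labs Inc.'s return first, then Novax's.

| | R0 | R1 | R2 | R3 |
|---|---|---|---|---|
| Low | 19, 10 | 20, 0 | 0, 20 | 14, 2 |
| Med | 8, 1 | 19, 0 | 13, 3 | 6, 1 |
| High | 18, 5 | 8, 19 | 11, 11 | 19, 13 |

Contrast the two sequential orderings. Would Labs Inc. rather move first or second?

second

If Labs Inc. leads: Novax's best replies are Low→R2, Med→R2, High→R1; Labs Inc.'s induced payoffs 0, 13, 8; outcome (Med, R2), payoffs (13, 3).
If Novax leads: Labs Inc.'s best replies are R0→Low, R1→Low, R2→Med, R3→High; Novax's induced payoffs 10, 0, 3, 13; outcome (High, R3), payoffs (19, 13).
Labs Inc. gets 13 moving first and 19 moving second, so Labs Inc. prefers to move second.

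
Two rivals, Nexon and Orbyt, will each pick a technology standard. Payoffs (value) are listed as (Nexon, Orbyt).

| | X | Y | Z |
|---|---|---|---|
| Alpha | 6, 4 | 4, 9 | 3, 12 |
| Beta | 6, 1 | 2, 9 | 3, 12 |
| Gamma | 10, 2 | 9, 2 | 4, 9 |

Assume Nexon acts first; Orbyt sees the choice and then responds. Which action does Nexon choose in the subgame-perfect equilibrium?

Gamma

Work backward from Orbyt's decision.
- Alpha: BR = Z, leader payoff 3.
- Beta: BR = Z, leader payoff 3.
- Gamma: BR = Z, leader payoff 4.
Nexon's induced payoffs are 3, 3, 4, so Nexon commits to Gamma. Subgame-perfect outcome: (Gamma, Z) with payoffs (4, 9).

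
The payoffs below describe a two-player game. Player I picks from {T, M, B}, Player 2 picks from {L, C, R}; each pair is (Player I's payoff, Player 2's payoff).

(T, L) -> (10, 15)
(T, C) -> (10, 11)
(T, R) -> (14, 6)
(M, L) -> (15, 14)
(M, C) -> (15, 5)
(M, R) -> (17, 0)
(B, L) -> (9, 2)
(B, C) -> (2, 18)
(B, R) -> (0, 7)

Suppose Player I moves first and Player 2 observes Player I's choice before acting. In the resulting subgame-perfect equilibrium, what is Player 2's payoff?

Player 2 best-responds to each possible Player I move:
- T: Player 2 compares 15, 11, 6 and picks L; Player I would get 10.
- M: Player 2 compares 14, 5, 0 and picks L; Player I would get 15.
- B: Player 2 compares 2, 18, 7 and picks C; Player I would get 2.
Player I's induced payoffs are 10, 15, 2, so Player I commits to M. Subgame-perfect outcome: (M, L) with payoffs (15, 14).

14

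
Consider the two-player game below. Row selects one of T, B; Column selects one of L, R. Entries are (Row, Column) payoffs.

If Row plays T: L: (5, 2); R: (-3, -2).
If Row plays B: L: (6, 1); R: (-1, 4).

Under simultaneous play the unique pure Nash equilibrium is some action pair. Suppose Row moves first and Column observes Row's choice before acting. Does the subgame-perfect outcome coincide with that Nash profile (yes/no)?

no

Column best-responds to each possible Row move:
- T: Column compares 2, -2 and picks L; Row would get 5.
- B: Column compares 1, 4 and picks R; Row would get -1.
Among 5, -1, the best is 5 at T. Subgame-perfect outcome: (T, L) with payoffs (5, 2).
Under simultaneous play:
Row's best replies: L→B; R→B.
Column's best replies: T→L; B→R.
The unique mutual best reply is (B, R), giving (-1, 4).
Sequential outcome (T, L) differs from the Nash profile (B, R).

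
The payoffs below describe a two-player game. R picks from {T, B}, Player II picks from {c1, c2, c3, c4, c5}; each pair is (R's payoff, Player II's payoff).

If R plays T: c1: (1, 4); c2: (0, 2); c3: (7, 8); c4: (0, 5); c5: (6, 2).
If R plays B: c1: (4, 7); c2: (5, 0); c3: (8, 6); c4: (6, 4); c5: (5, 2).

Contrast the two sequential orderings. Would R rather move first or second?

first

If R leads: Player II's best replies are T→c3, B→c1; R's induced payoffs 7, 4; outcome (T, c3), payoffs (7, 8).
If Player II leads: R's best replies are c1→B, c2→B, c3→B, c4→B, c5→T; Player II's induced payoffs 7, 0, 6, 4, 2; outcome (B, c1), payoffs (4, 7).
R gets 7 moving first and 4 moving second, so R prefers to move first.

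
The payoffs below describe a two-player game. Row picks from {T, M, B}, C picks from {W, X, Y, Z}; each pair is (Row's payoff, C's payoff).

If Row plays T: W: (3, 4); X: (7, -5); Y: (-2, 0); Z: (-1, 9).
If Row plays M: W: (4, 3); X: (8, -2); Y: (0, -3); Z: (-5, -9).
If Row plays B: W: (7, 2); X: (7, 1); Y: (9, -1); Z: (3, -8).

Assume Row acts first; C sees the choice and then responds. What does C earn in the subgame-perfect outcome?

Solve by backward induction (Row leads).
- T → C plays Z (best of 4, -5, 0, 9); Row gets -1.
- M → C plays W (best of 3, -2, -3, -9); Row gets 4.
- B → C plays W (best of 2, 1, -1, -8); Row gets 7.
Maximizing over -1, 4, 7, Row chooses B. Subgame-perfect outcome: (B, W) with payoffs (7, 2).

2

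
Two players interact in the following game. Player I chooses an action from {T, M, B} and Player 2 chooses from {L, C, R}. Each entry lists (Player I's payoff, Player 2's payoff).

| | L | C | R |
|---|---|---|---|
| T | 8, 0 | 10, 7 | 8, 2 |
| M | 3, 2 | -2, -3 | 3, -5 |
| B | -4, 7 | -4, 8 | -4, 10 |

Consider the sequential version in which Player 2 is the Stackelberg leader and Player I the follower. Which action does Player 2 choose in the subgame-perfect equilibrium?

Player I best-responds to each possible Player 2 move:
- L: Player I compares 8, 3, -4 and picks T; Player 2 would get 0.
- C: Player I compares 10, -2, -4 and picks T; Player 2 would get 7.
- R: Player I compares 8, 3, -4 and picks T; Player 2 would get 2.
Among 0, 7, 2, the best is 7 at C. Subgame-perfect outcome: (T, C) with payoffs (10, 7).

C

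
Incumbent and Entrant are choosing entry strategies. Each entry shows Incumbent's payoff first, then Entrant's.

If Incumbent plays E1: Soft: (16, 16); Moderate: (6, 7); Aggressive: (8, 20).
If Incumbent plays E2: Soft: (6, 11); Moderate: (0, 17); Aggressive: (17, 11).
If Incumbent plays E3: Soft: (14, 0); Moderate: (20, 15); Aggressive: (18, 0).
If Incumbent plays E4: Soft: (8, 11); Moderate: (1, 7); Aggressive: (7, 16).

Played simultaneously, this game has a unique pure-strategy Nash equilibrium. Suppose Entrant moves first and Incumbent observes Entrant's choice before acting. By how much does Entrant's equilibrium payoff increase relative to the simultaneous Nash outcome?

1

Work backward from Incumbent's decision.
- Soft → Incumbent plays E1 (best of 16, 6, 14, 8); Entrant gets 16.
- Moderate → Incumbent plays E3 (best of 6, 0, 20, 1); Entrant gets 15.
- Aggressive → Incumbent plays E3 (best of 8, 17, 18, 7); Entrant gets 0.
Entrant's induced payoffs are 16, 15, 0, so Entrant commits to Soft. Subgame-perfect outcome: (E1, Soft) with payoffs (16, 16).
For the simultaneous game, intersect best replies.
Incumbent's best replies: Soft→E1; Moderate→E3; Aggressive→E3.
Entrant's best replies: E1→Aggressive; E2→Moderate; E3→Moderate; E4→Aggressive.
Only (E3, Moderate) has each player best-responding; Nash payoffs (20, 15).
Entrant's commitment gain: 16 − 15 = 1.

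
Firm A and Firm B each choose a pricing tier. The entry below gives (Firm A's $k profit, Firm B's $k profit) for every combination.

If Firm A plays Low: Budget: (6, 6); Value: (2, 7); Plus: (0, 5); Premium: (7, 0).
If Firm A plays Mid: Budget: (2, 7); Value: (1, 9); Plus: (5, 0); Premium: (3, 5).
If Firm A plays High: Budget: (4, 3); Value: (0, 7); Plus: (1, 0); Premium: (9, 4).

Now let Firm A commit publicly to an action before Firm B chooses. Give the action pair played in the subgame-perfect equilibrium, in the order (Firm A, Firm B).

Work backward from Firm B's decision.
- Low: Firm B compares 6, 7, 5, 0 and picks Value; Firm A would get 2.
- Mid: Firm B compares 7, 9, 0, 5 and picks Value; Firm A would get 1.
- High: Firm B compares 3, 7, 0, 4 and picks Value; Firm A would get 0.
Maximizing over 2, 1, 0, Firm A chooses Low. Subgame-perfect outcome: (Low, Value) with payoffs (2, 7).

(Low, Value)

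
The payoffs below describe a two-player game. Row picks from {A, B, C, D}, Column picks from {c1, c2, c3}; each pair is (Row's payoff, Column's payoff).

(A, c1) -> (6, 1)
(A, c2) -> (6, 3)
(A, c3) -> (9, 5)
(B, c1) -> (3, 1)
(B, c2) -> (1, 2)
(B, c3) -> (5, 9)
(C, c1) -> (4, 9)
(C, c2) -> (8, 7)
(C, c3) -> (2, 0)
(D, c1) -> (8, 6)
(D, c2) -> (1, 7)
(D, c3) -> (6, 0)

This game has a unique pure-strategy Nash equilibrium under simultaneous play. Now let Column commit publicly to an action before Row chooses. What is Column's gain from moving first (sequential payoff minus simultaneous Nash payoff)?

Solve by backward induction (Column leads).
- c1: BR = D, leader payoff 6.
- c2: BR = C, leader payoff 7.
- c3: BR = A, leader payoff 5.
Among 6, 7, 5, the best is 7 at c2. Subgame-perfect outcome: (C, c2) with payoffs (8, 7).
For the simultaneous game, intersect best replies.
Row's best replies: c1→D; c2→C; c3→A.
Column's best replies: A→c3; B→c3; C→c1; D→c2.
The unique mutual best reply is (A, c3), giving (9, 5).
Column's commitment gain: 7 − 5 = 2.

2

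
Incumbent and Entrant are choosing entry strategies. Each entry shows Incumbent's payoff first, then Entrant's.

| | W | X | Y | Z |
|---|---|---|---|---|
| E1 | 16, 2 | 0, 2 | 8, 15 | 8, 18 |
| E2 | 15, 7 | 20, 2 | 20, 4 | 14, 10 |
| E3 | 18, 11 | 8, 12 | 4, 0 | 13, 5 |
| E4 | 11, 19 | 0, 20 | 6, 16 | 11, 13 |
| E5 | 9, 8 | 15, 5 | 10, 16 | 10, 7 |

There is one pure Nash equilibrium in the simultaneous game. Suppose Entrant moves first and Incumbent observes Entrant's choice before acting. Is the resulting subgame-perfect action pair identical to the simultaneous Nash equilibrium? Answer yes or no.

no

Work backward from Incumbent's decision.
- W: Incumbent compares 16, 15, 18, 11, 9 and picks E3; Entrant would get 11.
- X: Incumbent compares 0, 20, 8, 0, 15 and picks E2; Entrant would get 2.
- Y: Incumbent compares 8, 20, 4, 6, 10 and picks E2; Entrant would get 4.
- Z: Incumbent compares 8, 14, 13, 11, 10 and picks E2; Entrant would get 10.
Entrant's induced payoffs are 11, 2, 4, 10, so Entrant commits to W. Subgame-perfect outcome: (E3, W) with payoffs (18, 11).
Now find the simultaneous Nash equilibrium.
Incumbent's best replies: W→E3; X→E2; Y→E2; Z→E2.
Entrant's best replies: E1→Z; E2→Z; E3→X; E4→X; E5→Y.
Only (E2, Z) has each player best-responding; Nash payoffs (14, 10).
Sequential outcome (E3, W) differs from the Nash profile (E2, Z).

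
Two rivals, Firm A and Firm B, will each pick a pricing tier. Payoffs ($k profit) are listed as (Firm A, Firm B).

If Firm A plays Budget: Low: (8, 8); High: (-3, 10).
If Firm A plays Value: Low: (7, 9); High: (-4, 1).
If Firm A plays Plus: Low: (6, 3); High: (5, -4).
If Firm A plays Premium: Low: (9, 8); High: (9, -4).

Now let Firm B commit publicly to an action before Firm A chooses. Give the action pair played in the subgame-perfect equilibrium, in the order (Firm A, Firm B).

Backward induction with Firm B moving first.
- Low → Firm A plays Premium (best of 8, 7, 6, 9); Firm B gets 8.
- High → Firm A plays Premium (best of -3, -4, 5, 9); Firm B gets -4.
Maximizing over 8, -4, Firm B chooses Low. Subgame-perfect outcome: (Premium, Low) with payoffs (9, 8).

(Premium, Low)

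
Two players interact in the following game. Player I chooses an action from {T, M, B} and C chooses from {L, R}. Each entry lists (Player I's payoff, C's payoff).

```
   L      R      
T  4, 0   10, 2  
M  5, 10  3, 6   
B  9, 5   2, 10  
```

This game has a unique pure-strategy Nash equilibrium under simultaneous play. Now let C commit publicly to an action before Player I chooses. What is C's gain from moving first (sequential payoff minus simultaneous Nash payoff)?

Work backward from Player I's decision.
- L: BR = B, leader payoff 5.
- R: BR = T, leader payoff 2.
Among 5, 2, the best is 5 at L. Subgame-perfect outcome: (B, L) with payoffs (9, 5).
For the simultaneous game, intersect best replies.
Player I's best replies: L→B; R→T.
C's best replies: T→R; M→L; B→R.
Only (T, R) has each player best-responding; Nash payoffs (10, 2).
C's commitment gain: 5 − 2 = 3.

3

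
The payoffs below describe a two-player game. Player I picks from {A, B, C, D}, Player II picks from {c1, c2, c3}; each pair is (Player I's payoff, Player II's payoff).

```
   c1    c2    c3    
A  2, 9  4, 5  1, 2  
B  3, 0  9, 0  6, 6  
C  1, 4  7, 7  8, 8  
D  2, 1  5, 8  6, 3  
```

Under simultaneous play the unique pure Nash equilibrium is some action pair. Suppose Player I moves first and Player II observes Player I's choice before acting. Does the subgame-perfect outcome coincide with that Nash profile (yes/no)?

yes

Solve by backward induction (Player I leads).
- A: BR = c1, leader payoff 2.
- B: BR = c3, leader payoff 6.
- C: BR = c3, leader payoff 8.
- D: BR = c2, leader payoff 5.
Player I's induced payoffs are 2, 6, 8, 5, so Player I commits to C. Subgame-perfect outcome: (C, c3) with payoffs (8, 8).
Under simultaneous play:
Player I's best replies: c1→B; c2→B; c3→C.
Player II's best replies: A→c1; B→c3; C→c3; D→c2.
The unique mutual best reply is (C, c3), giving (8, 8).
Sequential outcome (C, c3) coincides with the Nash profile (C, c3).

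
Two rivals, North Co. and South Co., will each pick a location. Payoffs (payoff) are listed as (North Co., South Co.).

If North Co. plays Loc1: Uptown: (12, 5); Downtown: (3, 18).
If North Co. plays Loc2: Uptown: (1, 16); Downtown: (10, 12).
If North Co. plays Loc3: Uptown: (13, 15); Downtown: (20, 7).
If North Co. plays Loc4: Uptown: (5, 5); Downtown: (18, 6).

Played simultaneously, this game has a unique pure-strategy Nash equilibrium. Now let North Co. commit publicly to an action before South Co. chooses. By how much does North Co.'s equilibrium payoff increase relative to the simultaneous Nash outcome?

5

Solve by backward induction (North Co. leads).
- Loc1: South Co. compares 5, 18 and picks Downtown; North Co. would get 3.
- Loc2: South Co. compares 16, 12 and picks Uptown; North Co. would get 1.
- Loc3: South Co. compares 15, 7 and picks Uptown; North Co. would get 13.
- Loc4: South Co. compares 5, 6 and picks Downtown; North Co. would get 18.
North Co.'s induced payoffs are 3, 1, 13, 18, so North Co. commits to Loc4. Subgame-perfect outcome: (Loc4, Downtown) with payoffs (18, 6).
Now find the simultaneous Nash equilibrium.
North Co.'s best replies: Uptown→Loc3; Downtown→Loc3.
South Co.'s best replies: Loc1→Downtown; Loc2→Uptown; Loc3→Uptown; Loc4→Downtown.
The unique mutual best reply is (Loc3, Uptown), giving (13, 15).
North Co.'s commitment gain: 18 − 13 = 5.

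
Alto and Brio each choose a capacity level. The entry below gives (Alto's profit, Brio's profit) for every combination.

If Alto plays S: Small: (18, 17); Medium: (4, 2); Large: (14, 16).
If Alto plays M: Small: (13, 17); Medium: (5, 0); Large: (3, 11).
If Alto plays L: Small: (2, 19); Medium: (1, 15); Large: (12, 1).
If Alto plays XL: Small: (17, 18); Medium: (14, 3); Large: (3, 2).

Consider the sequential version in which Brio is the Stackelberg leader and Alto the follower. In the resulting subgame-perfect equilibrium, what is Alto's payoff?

Solve by backward induction (Brio leads).
- Small: Alto compares 18, 13, 2, 17 and picks S; Brio would get 17.
- Medium: Alto compares 4, 5, 1, 14 and picks XL; Brio would get 3.
- Large: Alto compares 14, 3, 12, 3 and picks S; Brio would get 16.
Among 17, 3, 16, the best is 17 at Small. Subgame-perfect outcome: (S, Small) with payoffs (18, 17).

18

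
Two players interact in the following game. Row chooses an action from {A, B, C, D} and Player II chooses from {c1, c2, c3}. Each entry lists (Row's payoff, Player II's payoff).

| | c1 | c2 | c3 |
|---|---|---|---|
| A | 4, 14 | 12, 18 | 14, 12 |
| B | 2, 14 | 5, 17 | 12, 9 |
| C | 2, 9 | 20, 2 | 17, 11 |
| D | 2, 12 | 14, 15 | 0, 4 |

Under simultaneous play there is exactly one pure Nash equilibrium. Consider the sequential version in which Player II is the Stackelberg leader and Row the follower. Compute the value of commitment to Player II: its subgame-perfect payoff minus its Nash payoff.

3

Work backward from Row's decision.
- c1: Row compares 4, 2, 2, 2 and picks A; Player II would get 14.
- c2: Row compares 12, 5, 20, 14 and picks C; Player II would get 2.
- c3: Row compares 14, 12, 17, 0 and picks C; Player II would get 11.
Maximizing over 14, 2, 11, Player II chooses c1. Subgame-perfect outcome: (A, c1) with payoffs (4, 14).
For the simultaneous game, intersect best replies.
Row's best replies: c1→A; c2→C; c3→C.
Player II's best replies: A→c2; B→c2; C→c3; D→c2.
Only (C, c3) has each player best-responding; Nash payoffs (17, 11).
Player II's commitment gain: 14 − 11 = 3.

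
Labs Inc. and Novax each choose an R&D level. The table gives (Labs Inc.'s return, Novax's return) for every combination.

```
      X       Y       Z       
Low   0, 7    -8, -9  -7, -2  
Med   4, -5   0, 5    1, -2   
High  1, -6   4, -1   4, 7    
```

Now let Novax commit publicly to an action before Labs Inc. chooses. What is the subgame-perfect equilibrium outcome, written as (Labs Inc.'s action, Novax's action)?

Work backward from Labs Inc.'s decision.
- X → Labs Inc. plays Med (best of 0, 4, 1); Novax gets -5.
- Y → Labs Inc. plays High (best of -8, 0, 4); Novax gets -1.
- Z → Labs Inc. plays High (best of -7, 1, 4); Novax gets 7.
Novax's induced payoffs are -5, -1, 7, so Novax commits to Z. Subgame-perfect outcome: (High, Z) with payoffs (4, 7).

(High, Z)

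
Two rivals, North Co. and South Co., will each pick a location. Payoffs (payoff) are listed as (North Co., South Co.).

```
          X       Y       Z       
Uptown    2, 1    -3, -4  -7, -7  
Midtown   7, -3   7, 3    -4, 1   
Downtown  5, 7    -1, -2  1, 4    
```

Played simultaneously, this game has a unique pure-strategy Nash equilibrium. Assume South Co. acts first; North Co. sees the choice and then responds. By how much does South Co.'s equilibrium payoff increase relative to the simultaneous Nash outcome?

Work backward from North Co.'s decision.
- X → North Co. plays Midtown (best of 2, 7, 5); South Co. gets -3.
- Y → North Co. plays Midtown (best of -3, 7, -1); South Co. gets 3.
- Z → North Co. plays Downtown (best of -7, -4, 1); South Co. gets 4.
Among -3, 3, 4, the best is 4 at Z. Subgame-perfect outcome: (Downtown, Z) with payoffs (1, 4).
Under simultaneous play:
North Co.'s best replies: X→Midtown; Y→Midtown; Z→Downtown.
South Co.'s best replies: Uptown→X; Midtown→Y; Downtown→X.
The unique mutual best reply is (Midtown, Y), giving (7, 3).
South Co.'s commitment gain: 4 − 3 = 1.

1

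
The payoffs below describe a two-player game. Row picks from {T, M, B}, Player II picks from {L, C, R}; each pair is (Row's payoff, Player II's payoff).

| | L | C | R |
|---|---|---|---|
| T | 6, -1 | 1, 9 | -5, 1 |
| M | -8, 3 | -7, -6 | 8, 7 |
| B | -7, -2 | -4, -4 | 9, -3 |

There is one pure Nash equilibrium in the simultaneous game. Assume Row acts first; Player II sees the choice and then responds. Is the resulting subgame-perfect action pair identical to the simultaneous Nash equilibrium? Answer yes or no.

no

Player II best-responds to each possible Row move:
- T: Player II compares -1, 9, 1 and picks C; Row would get 1.
- M: Player II compares 3, -6, 7 and picks R; Row would get 8.
- B: Player II compares -2, -4, -3 and picks L; Row would get -7.
Among 1, 8, -7, the best is 8 at M. Subgame-perfect outcome: (M, R) with payoffs (8, 7).
For the simultaneous game, intersect best replies.
Row's best replies: L→T; C→T; R→B.
Player II's best replies: T→C; M→R; B→L.
The unique mutual best reply is (T, C), giving (1, 9).
Sequential outcome (M, R) differs from the Nash profile (T, C).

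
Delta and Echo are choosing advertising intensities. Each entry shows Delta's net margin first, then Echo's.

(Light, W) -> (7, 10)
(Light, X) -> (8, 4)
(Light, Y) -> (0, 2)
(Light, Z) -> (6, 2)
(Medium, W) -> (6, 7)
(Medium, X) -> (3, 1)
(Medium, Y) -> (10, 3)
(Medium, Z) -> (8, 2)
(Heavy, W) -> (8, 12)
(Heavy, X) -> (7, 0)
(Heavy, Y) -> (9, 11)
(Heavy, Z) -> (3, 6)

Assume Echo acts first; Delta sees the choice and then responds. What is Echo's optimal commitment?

W

Backward induction with Echo moving first.
- W: Delta compares 7, 6, 8 and picks Heavy; Echo would get 12.
- X: Delta compares 8, 3, 7 and picks Light; Echo would get 4.
- Y: Delta compares 0, 10, 9 and picks Medium; Echo would get 3.
- Z: Delta compares 6, 8, 3 and picks Medium; Echo would get 2.
Maximizing over 12, 4, 3, 2, Echo chooses W. Subgame-perfect outcome: (Heavy, W) with payoffs (8, 12).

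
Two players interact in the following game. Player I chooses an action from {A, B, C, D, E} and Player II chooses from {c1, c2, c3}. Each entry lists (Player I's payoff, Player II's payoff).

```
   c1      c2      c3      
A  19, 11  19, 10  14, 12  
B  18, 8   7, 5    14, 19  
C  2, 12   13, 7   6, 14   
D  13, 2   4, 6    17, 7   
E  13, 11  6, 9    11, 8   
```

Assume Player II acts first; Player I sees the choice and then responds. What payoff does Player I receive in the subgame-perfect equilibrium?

19

Player I best-responds to each possible Player II move:
- c1: BR = A, leader payoff 11.
- c2: BR = A, leader payoff 10.
- c3: BR = D, leader payoff 7.
Maximizing over 11, 10, 7, Player II chooses c1. Subgame-perfect outcome: (A, c1) with payoffs (19, 11).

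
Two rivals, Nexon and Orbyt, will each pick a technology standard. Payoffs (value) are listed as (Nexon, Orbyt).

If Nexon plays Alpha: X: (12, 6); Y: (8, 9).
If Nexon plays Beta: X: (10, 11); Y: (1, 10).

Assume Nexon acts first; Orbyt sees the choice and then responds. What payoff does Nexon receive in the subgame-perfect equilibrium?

Solve by backward induction (Nexon leads).
- Alpha: BR = Y, leader payoff 8.
- Beta: BR = X, leader payoff 10.
Maximizing over 8, 10, Nexon chooses Beta. Subgame-perfect outcome: (Beta, X) with payoffs (10, 11).

10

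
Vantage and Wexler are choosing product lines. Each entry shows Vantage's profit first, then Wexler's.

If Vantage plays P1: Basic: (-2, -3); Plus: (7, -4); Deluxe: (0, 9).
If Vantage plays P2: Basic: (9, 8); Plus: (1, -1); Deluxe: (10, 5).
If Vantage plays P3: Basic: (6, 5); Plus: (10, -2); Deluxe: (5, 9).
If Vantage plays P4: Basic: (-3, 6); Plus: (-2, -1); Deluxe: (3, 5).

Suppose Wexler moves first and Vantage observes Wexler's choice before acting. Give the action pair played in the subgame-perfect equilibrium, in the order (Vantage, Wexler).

(P2, Basic)

Work backward from Vantage's decision.
- Basic: Vantage compares -2, 9, 6, -3 and picks P2; Wexler would get 8.
- Plus: Vantage compares 7, 1, 10, -2 and picks P3; Wexler would get -2.
- Deluxe: Vantage compares 0, 10, 5, 3 and picks P2; Wexler would get 5.
Among 8, -2, 5, the best is 8 at Basic. Subgame-perfect outcome: (P2, Basic) with payoffs (9, 8).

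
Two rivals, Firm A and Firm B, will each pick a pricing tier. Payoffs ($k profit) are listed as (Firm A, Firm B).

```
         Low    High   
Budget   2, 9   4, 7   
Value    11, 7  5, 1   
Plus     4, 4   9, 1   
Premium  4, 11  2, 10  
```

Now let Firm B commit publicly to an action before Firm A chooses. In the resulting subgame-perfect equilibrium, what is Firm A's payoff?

11

Firm A best-responds to each possible Firm B move:
- Low: BR = Value, leader payoff 7.
- High: BR = Plus, leader payoff 1.
Firm B's induced payoffs are 7, 1, so Firm B commits to Low. Subgame-perfect outcome: (Value, Low) with payoffs (11, 7).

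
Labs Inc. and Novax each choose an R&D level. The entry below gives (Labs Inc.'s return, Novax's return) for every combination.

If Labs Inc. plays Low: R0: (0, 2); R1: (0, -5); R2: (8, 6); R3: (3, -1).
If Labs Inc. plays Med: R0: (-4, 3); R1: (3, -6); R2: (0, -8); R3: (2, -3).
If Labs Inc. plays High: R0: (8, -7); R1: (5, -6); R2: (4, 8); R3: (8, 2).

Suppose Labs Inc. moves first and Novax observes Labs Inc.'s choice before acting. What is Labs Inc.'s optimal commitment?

Low

Novax best-responds to each possible Labs Inc. move:
- Low → Novax plays R2 (best of 2, -5, 6, -1); Labs Inc. gets 8.
- Med → Novax plays R0 (best of 3, -6, -8, -3); Labs Inc. gets -4.
- High → Novax plays R2 (best of -7, -6, 8, 2); Labs Inc. gets 4.
Among 8, -4, 4, the best is 8 at Low. Subgame-perfect outcome: (Low, R2) with payoffs (8, 6).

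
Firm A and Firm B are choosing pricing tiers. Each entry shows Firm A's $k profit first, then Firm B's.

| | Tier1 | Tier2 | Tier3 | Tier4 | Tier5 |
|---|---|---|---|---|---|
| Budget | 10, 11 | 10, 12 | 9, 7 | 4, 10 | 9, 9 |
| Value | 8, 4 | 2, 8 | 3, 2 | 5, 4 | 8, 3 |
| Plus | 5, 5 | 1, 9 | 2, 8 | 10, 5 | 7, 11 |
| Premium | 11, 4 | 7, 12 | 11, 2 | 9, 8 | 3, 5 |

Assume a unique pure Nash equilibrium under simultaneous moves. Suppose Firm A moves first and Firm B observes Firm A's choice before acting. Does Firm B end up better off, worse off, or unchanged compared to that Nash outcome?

unchanged

Backward induction with Firm A moving first.
- Budget: BR = Tier2, leader payoff 10.
- Value: BR = Tier2, leader payoff 2.
- Plus: BR = Tier5, leader payoff 7.
- Premium: BR = Tier2, leader payoff 7.
Firm A's induced payoffs are 10, 2, 7, 7, so Firm A commits to Budget. Subgame-perfect outcome: (Budget, Tier2) with payoffs (10, 12).
Under simultaneous play:
Firm A's best replies: Tier1→Premium; Tier2→Budget; Tier3→Premium; Tier4→Plus; Tier5→Budget.
Firm B's best replies: Budget→Tier2; Value→Tier2; Plus→Tier5; Premium→Tier2.
The unique mutual best reply is (Budget, Tier2), giving (10, 12).
Firm B earns 12 sequentially versus 12 at the Nash outcome: unchanged.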